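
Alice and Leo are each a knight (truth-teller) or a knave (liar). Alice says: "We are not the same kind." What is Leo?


Alice says: "We are not the same kind."
Case 1: Alice is a Knight (truth-teller)
  Statement is true → they ARE different → Leo is a Knave
Case 2: Alice is a Knave (liar)
  Statement is false → they are NOT different → Leo is a Knave
In both cases, Leo is a Knave.

Knave


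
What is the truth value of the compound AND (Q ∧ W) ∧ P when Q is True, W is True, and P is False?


Q = True, W = True, P = False
Step 1: Q ∧ W = True AND True = True
Step 2: True ∧ P = True AND False = False
AND is true only when ALL operands are true.

False


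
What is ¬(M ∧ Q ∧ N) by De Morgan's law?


De Morgan's law: ¬(P ∧ Q ∧ R) ≡ ¬P ∨ ¬Q ∨ ¬R
¬(M ∧ Q ∧ N) = ¬M ∨ ¬Q ∨ ¬N

¬M ∨ ¬Q ∨ ¬N


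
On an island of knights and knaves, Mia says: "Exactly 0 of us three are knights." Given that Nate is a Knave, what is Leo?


Mia claims exactly 0 knights among Mia, Nate, Leo.
Given: Nate is a Knave.

Case 1: Mia is a Knight (tells truth)
  Then exactly 0 of the three are knights.
  Counting Mia, Nate: 1 knight(s) so far. Need -1 more → impossible.
Case 2: Mia is a Knave (lies)
  Then the count is NOT 0.
  If Leo = Knave, count = 0 = 0 → claim would be true, contradicts lie.
  If Leo = Knight, count = 1 ≠ 0 → lie confirmed ✓

Leo is a Knight.

Knight


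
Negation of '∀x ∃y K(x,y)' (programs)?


Original: ∀x ∃y K(x,y)
Rule: ¬∀→∃, ¬∃→∀, negate predicate.
Negation: ∃x ∀y ¬K(x,y)

∃x ∀y ¬K(x,y)


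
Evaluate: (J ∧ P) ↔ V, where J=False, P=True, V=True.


J = False, P = True, V = True
Expression: (J ∧ P) ↔ V
Step 1: J ∧ P = False AND True = False
Step 2: (False) ↔ V = (False iff True) = False

False


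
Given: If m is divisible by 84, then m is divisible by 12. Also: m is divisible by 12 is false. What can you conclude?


Modus tollens: P → Q, ¬Q ⊢ ¬P
P: m is divisible by 84
Q: m is divisible by 12
We have P → Q and Q is false.
By modus tollens, P must be false.

It is not the case that m is divisible by 84


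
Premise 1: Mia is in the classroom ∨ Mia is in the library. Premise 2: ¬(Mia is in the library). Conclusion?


Disjunctive syllogism: P ∨ Q, ¬P ⊢ Q
Disjunction: Mia is in the classroom ∨ Mia is in the library
We know it is not the case that Mia is in the library.
By disjunctive syllogism, the other disjunct must be true.

Mia is in the classroom


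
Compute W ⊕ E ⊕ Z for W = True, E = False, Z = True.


W = True, E = False, Z = True
Step 1: W ⊕ E = True XOR False = True
Step 2: True ⊕ Z = True XOR True = False
XOR is true when an odd number of operands are true.

False


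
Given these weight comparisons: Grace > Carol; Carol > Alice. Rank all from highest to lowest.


Constraints: Grace > Carol; Carol > Alice
Method: at each step, the next-highest is the one remaining person who never appears on the smaller side of a constraint between remaining people.
  Step 1: remaining {Carol, Alice, Grace}; on the smaller side: {Carol, Alice} → Grace is next (Grace > Carol).
  Step 2: remaining {Carol, Alice}; on the smaller side: {Alice} → Carol is next (Carol > Alice).
  Step 3: only Alice remains → lowest.
Final ranking (highest to lowest):

Grace > Carol > Alice


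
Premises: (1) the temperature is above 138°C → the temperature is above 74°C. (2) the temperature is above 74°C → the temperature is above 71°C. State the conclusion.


Hypothetical syllogism: P → Q, Q → R ⊢ P → R
Premise 1: the temperature is above 138°C → the temperature is above 74°C
Premise 2: the temperature is above 74°C → the temperature is above 71°C
Chain the implications: the middle term (the temperature is above 74°C) links the two.
Conclusion: If the temperature is above 138°C, then the temperature is above 71°C.

If the temperature is above 138°C, then the temperature is above 71°C.


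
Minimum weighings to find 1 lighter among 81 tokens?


Each weighing has 3 outcomes (left heavy / balance / right heavy), so k weighings distinguish at most 3^k cases; splitting into three near-equal groups achieves this.
Need 3^k ≥ 81: 3^3 = 27 < 81 ≤ 3^4 = 81
k = ⌈log₃(81)⌉ = 4

4


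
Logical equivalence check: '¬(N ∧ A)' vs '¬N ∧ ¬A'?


Expression 1: ¬(N ∧ A)
Expression 2: ¬N ∧ ¬A
Truth table (N A | Expr1 Expr2):
  T T |   F     F
  T F |   T     F   ← differ
  F T |   T     F   ← differ
  F F |   T     T
Counterexample: N=T, A=F gives Expr1 = T but Expr2 = F, so the expressions are NOT logically equivalent.

No


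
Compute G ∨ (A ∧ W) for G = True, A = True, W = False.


G = True, A = True, W = False
Step 1: A ∧ W = True AND False = False
Step 2: G ∨ False = True OR False = True
AND evaluated first (higher precedence); then OR applied.

True


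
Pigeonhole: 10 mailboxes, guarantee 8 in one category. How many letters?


Pigeonhole: to guarantee k in one of n categories, need (k-1)×n + 1.
k = 8, n = 10
Minimum = (8-1) × 10 + 1 = 7 × 10 + 1

71


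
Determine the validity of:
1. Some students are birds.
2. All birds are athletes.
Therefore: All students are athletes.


Premise 1: Some students are birds.
Premise 2: All birds are athletes.
Conclusion: All students are athletes.
Fallacy: illicit minor. The minor term (students) is distributed in the conclusion ('All students ...') but undistributed in its premise ('Some students are birds' doesn't cover all students).
Only 'Some students are athletes' follows, not 'All'.

Invalid


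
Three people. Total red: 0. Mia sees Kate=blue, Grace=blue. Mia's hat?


Total red = 0, seen red = 0
Own red = 0 - 0 = 0
Mia's hat is blue.

blue


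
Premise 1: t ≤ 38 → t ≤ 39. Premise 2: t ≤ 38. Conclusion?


Modus ponens: P → Q, P ⊢ Q
P: t ≤ 38
Q: t ≤ 39
We have P → Q and P is true.
By modus ponens, Q must be true.

t ≤ 39


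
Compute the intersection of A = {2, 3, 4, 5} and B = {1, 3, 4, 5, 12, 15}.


A = {2, 3, 4, 5}
B = {1, 3, 4, 5, 12, 15}
Operation: intersection
Elements in both: 3, 4, 5

{3, 4, 5}


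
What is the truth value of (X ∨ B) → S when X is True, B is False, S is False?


X = True, B = False, S = False
Step 1: X ∨ B = True OR False = True
Step 2: (True) → S: false only when antecedent=True and S=False.
Result: False

False


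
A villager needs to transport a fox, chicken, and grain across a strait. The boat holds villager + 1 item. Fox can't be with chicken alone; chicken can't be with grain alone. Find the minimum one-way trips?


1. villager+chicken → 2. villager ← 3. villager+fox → 4. villager+chicken ← 5. villager+grain → 6. villager ← 7. villager+chicken →
Minimum trips = 7

7


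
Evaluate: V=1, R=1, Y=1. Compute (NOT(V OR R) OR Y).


V OR R = 1
NOT(1) = 0
0 OR 1 = 1

1


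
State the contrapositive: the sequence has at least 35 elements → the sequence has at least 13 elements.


Original: If the sequence has at least 35 elements, then the sequence has at least 13 elements
Contrapositive: If ¬Q, then ¬P
Negate Q: not (the sequence has at least 13 elements)
Negate P: not (the sequence has at least 35 elements)

If not (the sequence has at least 13 elements), then not (the sequence has at least 35 elements).


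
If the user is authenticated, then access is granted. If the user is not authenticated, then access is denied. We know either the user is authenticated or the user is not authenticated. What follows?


Constructive dilemma: (P → Q) ∧ (R → S), P ∨ R ⊢ Q ∨ S
Premise 1: the user is authenticated → access is granted
Premise 2: the user is not authenticated → access is denied
Premise 3: the user is authenticated ∨ the user is not authenticated
Case 1: Assuming the user is authenticated, then by Premise 1, access is granted.
Case 2: Assuming the user is not authenticated, then by Premise 2, access is denied.
Since one of the user is authenticated or the user is not authenticated must hold, we get access is granted or access is denied.

Access is granted or access is denied.


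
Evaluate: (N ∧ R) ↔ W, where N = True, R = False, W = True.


N = True, R = False, W = True
Step 1: N ∧ R = True AND False = False
Step 2: (False) ↔ W: true when both sides have same truth value.
Result: False ↔ True = False

False


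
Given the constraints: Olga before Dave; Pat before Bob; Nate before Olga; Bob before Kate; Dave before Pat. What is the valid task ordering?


Constraints: Olga before Dave; Pat before Bob; Nate before Olga; Bob before Kate; Dave before Pat
Method: repeatedly schedule the remaining task that has no remaining task required before it.
  Step 1: remaining {Pat, Kate, Dave, Nate, Olga, Bob}; every task except Nate still has a predecessor pending → schedule Nate.
  Step 2: remaining {Pat, Kate, Dave, Olga, Bob}; every task except Olga still has a predecessor pending → schedule Olga.
  Step 3: remaining {Pat, Kate, Dave, Bob}; every task except Dave still has a predecessor pending → schedule Dave.
  Step 4: remaining {Pat, Kate, Bob}; every task except Pat still has a predecessor pending → schedule Pat.
  Step 5: remaining {Kate, Bob}; every task except Bob still has a predecessor pending → schedule Bob.
  Step 6: only Kate remains → schedule Kate.
Resulting order:

Nate → Olga → Dave → Pat → Bob → Kate


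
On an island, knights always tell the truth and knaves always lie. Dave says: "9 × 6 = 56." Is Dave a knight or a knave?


Statement: "9 × 6 = 56."
Actual: 9 × 6 = 54
Claimed: 56
Statement is FALSE → Dave lies → Knave

Knave


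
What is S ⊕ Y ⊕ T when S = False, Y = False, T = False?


S = False, Y = False, T = False
Step 1: S ⊕ Y = False XOR False = False
Step 2: False ⊕ T = False XOR False = False
XOR is true when an odd number of operands are true.

False


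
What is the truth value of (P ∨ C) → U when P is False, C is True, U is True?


P = False, C = True, U = True
Step 1: P ∨ C = False OR True = True
Step 2: (True) → U: false only when antecedent=True and U=False.
Result: True

True


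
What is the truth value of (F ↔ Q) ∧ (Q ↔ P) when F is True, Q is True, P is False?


F = True, Q = True, P = False
Step 1: F ↔ Q is true when F and Q have the same value. Result: True
Step 2: Q ↔ P is true when Q and P have the same value. Result: False
Step 3: True ∧ False = False

False


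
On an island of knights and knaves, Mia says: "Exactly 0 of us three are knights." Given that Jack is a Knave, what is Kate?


Mia claims exactly 0 knights among Mia, Jack, Kate.
Given: Jack is a Knave.

Case 1: Mia is a Knight (tells truth)
  Then exactly 0 of the three are knights.
  Counting Mia, Jack: 1 knight(s) so far. Need -1 more → impossible.
Case 2: Mia is a Knave (lies)
  Then the count is NOT 0.
  If Kate = Knave, count = 0 = 0 → claim would be true, contradicts lie.
  If Kate = Knight, count = 1 ≠ 0 → lie confirmed ✓

Kate is a Knight.

Knight


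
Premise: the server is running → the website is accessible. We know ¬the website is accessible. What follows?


Modus tollens: P → Q, ¬Q ⊢ ¬P
P: the server is running
Q: the website is accessible
We have P → Q and Q is false.
By modus tollens, P must be false.

It is not the case that the server is running


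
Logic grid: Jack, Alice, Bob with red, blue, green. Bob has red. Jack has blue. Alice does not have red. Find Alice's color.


From clues:
  Bob → red
  Jack → blue
By elimination, Alice gets the remaining.

green


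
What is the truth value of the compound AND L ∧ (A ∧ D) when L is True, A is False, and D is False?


L = True, A = False, D = False
Step 1: A ∧ D = False AND False = False
Step 2: L ∧ False = True AND False = False
AND is true only when ALL operands are true.

False


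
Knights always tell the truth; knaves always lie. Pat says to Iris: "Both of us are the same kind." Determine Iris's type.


Pat says: "Both of us are the same kind."
Case 1: Pat is a Knight (truth-teller)
  Statement is true → they ARE the same → Iris is also a Knight
Case 2: Pat is a Knave (liar)
  Statement is false → they are NOT the same → Iris is a Knight
In both cases, Iris is a Knight.

Knight


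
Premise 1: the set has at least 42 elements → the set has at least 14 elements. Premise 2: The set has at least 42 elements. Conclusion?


Modus ponens: P → Q, P ⊢ Q
P: the set has at least 42 elements
Q: the set has at least 14 elements
We have P → Q and P is true.
By modus ponens, Q must be true.

The set has at least 14 elements


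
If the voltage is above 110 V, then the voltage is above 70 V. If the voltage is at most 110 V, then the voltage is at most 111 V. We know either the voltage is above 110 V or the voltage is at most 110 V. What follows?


Constructive dilemma: (P → Q) ∧ (R → S), P ∨ R ⊢ Q ∨ S
Premise 1: the voltage is above 110 V → the voltage is above 70 V
Premise 2: the voltage is at most 110 V → the voltage is at most 111 V
Premise 3: the voltage is above 110 V ∨ the voltage is at most 110 V
Case 1: Assuming the voltage is above 110 V, then by Premise 1, the voltage is above 70 V.
Case 2: Assuming the voltage is at most 110 V, then by Premise 2, the voltage is at most 111 V.
Since one of the voltage is above 110 V or the voltage is at most 110 V must hold, we get the voltage is above 70 V or the voltage is at most 111 V.

The voltage is above 70 V or the voltage is at most 111 V.


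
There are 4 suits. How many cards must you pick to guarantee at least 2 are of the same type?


Pigeonhole: to guarantee k in one of n categories, need (k-1)×n + 1.
k = 2, n = 4
Minimum = (2-1) × 4 + 1 = 1 × 4 + 1

5


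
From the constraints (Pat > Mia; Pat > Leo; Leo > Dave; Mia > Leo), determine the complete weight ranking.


Constraints: Pat > Mia; Pat > Leo; Leo > Dave; Mia > Leo
Method: at each step, the next-highest is the one remaining person who never appears on the smaller side of a constraint between remaining people.
  Step 1: remaining {Mia, Dave, Pat, Leo}; on the smaller side: {Mia, Dave, Leo} → Pat is next (Pat > Mia; Pat > Leo).
  Step 2: remaining {Mia, Dave, Leo}; on the smaller side: {Dave, Leo} → Mia is next (Mia > Leo).
  Step 3: remaining {Dave, Leo}; on the smaller side: {Dave} → Leo is next (Leo > Dave).
  Step 4: only Dave remains → lowest.
Final ranking (highest to lowest):

Pat > Mia > Leo > Dave


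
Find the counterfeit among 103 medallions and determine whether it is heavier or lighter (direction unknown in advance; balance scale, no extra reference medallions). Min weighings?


Let n = 103. 206 possibilities (n medallions × lighter/heavier); each weighing has 3 outcomes.
Bound for k weighings: say the first weighing puts j medallions on each pan. If it tips, the 2j weighed medallions remain suspects (each with a known direction) and k-1 weighings give 3^(k-1) outcomes; 3^(k-1) is odd, so 2j ≤ 3^(k-1) - 1. If it balances, the n - 2j unweighed medallions remain with direction unknown: 2(n - 2j) ≤ 3^(k-1) - 1 by the same parity argument. Adding, n ≤ (3^(k-1) - 1) + (3^(k-1) - 1)/2 = (3^k - 3)/2, and the classical three-group strategy achieves this (3 medallions in 2 weighings, 12 in 3, 39 in 4, 120 in 5).
So we need the smallest k with (3^k - 3)/2 ≥ 103.
k = 4: (3^4 - 3)/2 = 39 < 103 ✗
k = 5: (3^5 - 3)/2 = 120 ≥ 103 ✓

5


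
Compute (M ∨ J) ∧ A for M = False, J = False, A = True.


M = False, J = False, A = True
Step 1: M ∨ J = False OR False = False
Step 2: False ∧ A = False AND True = False
OR is true when at least one operand is true; AND requires both.

False


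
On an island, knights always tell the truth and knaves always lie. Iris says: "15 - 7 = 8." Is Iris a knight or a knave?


Statement: "15 - 7 = 8."
Actual: 15 - 7 = 8
Claimed: 8
Statement is TRUE → Iris tells the truth → Knight

Knight


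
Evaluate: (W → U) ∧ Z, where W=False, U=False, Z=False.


W = False, U = False, Z = False
Expression: (W → U) ∧ Z
Step 1: W → U = False → False (false only if W=True, U=False) = True
Step 2: (True) ∧ Z = True AND False = False

False


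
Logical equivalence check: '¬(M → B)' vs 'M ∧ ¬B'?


Expression 1: ¬(M → B)
Expression 2: M ∧ ¬B
Truth table (M B | Expr1 Expr2):
  T T |   F     F
  T F |   T     T
  F T |   F     F
  F F |   F     F
All 4 rows agree, so the expressions are logically equivalent.

Yes


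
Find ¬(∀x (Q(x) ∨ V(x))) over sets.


Original: ∀x (Q(x) ∨ V(x))
Rule: ¬∀→∃, ¬∃→∀, negate predicate.
Negation: ∃x (¬Q(x) ∧ ¬V(x))

∃x (¬Q(x) ∧ ¬V(x))


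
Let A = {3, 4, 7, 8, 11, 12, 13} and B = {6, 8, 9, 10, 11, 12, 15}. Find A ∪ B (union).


A = {3, 4, 7, 8, 11, 12, 13}
B = {6, 8, 9, 10, 11, 12, 15}
Operation: union
All elements combined: 3, 4, 6, 7, 8, 9, 10, 11, 12, 13, 15

{3, 4, 6, 7, 8, 9, 10, 11, 12, 13, 15}


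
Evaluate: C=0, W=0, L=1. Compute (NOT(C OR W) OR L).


C OR W = 0
NOT(0) = 1
1 OR 1 = 1

1


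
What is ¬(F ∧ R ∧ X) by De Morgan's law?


De Morgan's law: ¬(P ∧ Q ∧ R) ≡ ¬P ∨ ¬Q ∨ ¬R
¬(F ∧ R ∧ X) = ¬F ∨ ¬R ∨ ¬X

¬F ∨ ¬R ∨ ¬X


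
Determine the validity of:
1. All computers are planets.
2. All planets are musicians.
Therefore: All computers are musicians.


Premise 1: All computers are planets.
Premise 2: All planets are musicians.
Conclusion: All computers are musicians.
Barbara syllogism (AAA-1): All A are B, All B are C → All A are C.
Middle term (planets) distributed in premise 2.

Valid


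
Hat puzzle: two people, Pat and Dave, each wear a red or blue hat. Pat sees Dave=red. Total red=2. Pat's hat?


Total red = 2, Dave = red
Red accounted for: 1
Remaining for Pat: 1
Pat's hat is red.

red


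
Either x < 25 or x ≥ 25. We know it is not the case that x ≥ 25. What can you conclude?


Disjunctive syllogism: P ∨ Q, ¬P ⊢ Q
Disjunction: x < 25 ∨ x ≥ 25
We know it is not the case that x ≥ 25.
By disjunctive syllogism, the other disjunct must be true.

x < 25


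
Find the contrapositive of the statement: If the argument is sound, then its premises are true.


Original: If the argument is sound, then its premises are true
Contrapositive: If ¬Q, then ¬P
Negate Q: not (its premises are true)
Negate P: not (the argument is sound)

If not (its premises are true), then not (the argument is sound).


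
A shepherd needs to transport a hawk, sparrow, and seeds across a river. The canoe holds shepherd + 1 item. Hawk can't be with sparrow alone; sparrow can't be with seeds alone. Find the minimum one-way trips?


1. shepherd+sparrow → 2. shepherd ← 3. shepherd+hawk → 4. shepherd+sparrow ← 5. shepherd+seeds → 6. shepherd ← 7. shepherd+sparrow →
Minimum trips = 7

7


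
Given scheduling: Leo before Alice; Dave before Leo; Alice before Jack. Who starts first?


Constraints: Leo before Alice; Dave before Leo; Alice before Jack
The first task can have nothing scheduled before it, so it must never appear on the right of a 'before'.
Tasks appearing after some 'before': Alice, Leo, Jack.
The only task not in that list is Dave → it is first.

Dave


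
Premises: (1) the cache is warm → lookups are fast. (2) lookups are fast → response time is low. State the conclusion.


Hypothetical syllogism: P → Q, Q → R ⊢ P → R
Premise 1: the cache is warm → lookups are fast
Premise 2: lookups are fast → response time is low
Chain the implications: the middle term (lookups are fast) links the two.
Conclusion: If the cache is warm, then response time is low.

If the cache is warm, then response time is low.


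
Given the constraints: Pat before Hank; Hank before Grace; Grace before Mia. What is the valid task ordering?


Constraints: Pat before Hank; Hank before Grace; Grace before Mia
Method: repeatedly schedule the remaining task that has no remaining task required before it.
  Step 1: remaining {Pat, Mia, Grace, Hank}; every task except Pat still has a predecessor pending → schedule Pat.
  Step 2: remaining {Mia, Grace, Hank}; every task except Hank still has a predecessor pending → schedule Hank.
  Step 3: remaining {Mia, Grace}; every task except Grace still has a predecessor pending → schedule Grace.
  Step 4: only Mia remains → schedule Mia.
Resulting order:

Pat → Hank → Grace → Mia


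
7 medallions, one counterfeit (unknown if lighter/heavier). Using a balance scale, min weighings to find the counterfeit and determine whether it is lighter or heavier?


Let n = 7. 14 possibilities (n medallions × lighter/heavier); each weighing has 3 outcomes.
Bound for k weighings: say the first weighing puts j medallions on each pan. If it tips, the 2j weighed medallions remain suspects (each with a known direction) and k-1 weighings give 3^(k-1) outcomes; 3^(k-1) is odd, so 2j ≤ 3^(k-1) - 1. If it balances, the n - 2j unweighed medallions remain with direction unknown: 2(n - 2j) ≤ 3^(k-1) - 1 by the same parity argument. Adding, n ≤ (3^(k-1) - 1) + (3^(k-1) - 1)/2 = (3^k - 3)/2, and the classical three-group strategy achieves this (3 medallions in 2 weighings, 12 in 3, 39 in 4, 120 in 5).
So we need the smallest k with (3^k - 3)/2 ≥ 7.
k = 2: (3^2 - 3)/2 = 3 < 7 ✗
k = 3: (3^3 - 3)/2 = 12 ≥ 7 ✓

3


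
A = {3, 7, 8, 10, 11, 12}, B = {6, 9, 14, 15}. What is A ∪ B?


A = {3, 7, 8, 10, 11, 12}
B = {6, 9, 14, 15}
Operation: union
All elements combined: 3, 6, 7, 8, 9, 10, 11, 12, 14, 15

{3, 6, 7, 8, 9, 10, 11, 12, 14, 15}


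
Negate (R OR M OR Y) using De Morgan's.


De Morgan's law: ¬(P ∨ Q ∨ R) ≡ ¬P ∧ ¬Q ∧ ¬R
¬(R ∨ M ∨ Y) = ¬R ∧ ¬M ∧ ¬Y

¬R ∧ ¬M ∧ ¬Y


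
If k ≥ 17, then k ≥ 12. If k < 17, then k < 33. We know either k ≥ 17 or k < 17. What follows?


Constructive dilemma: (P → Q) ∧ (R → S), P ∨ R ⊢ Q ∨ S
Premise 1: k ≥ 17 → k ≥ 12
Premise 2: k < 17 → k < 33
Premise 3: k ≥ 17 ∨ k < 17
Case 1: Assuming k ≥ 17, then by Premise 1, k ≥ 12.
Case 2: Assuming k < 17, then by Premise 2, k < 33.
Since one of k ≥ 17 or k < 17 must hold, we get k ≥ 12 or k < 33.

k ≥ 12 or k < 33.


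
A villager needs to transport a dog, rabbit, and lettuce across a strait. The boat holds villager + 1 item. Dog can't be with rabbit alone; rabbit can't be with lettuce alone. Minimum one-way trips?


1. villager+rabbit → 2. villager ← 3. villager+dog → 4. villager+rabbit ← 5. villager+lettuce → 6. villager ← 7. villager+rabbit →
Minimum trips = 7

7


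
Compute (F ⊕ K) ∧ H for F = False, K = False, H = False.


F = False, K = False, H = False
Step 1: F ⊕ K = False XOR False = False
Step 2: False ∧ H = False AND False = False
XOR true when exactly one of F,K is true; then AND with H.

False


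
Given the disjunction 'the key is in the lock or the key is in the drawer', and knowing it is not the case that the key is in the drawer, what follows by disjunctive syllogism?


Disjunctive syllogism: P ∨ Q, ¬P ⊢ Q
Disjunction: the key is in the lock ∨ the key is in the drawer
We know it is not the case that the key is in the drawer.
By disjunctive syllogism, the other disjunct must be true.

The key is in the lock


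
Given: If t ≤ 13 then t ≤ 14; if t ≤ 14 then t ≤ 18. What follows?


Hypothetical syllogism: P → Q, Q → R ⊢ P → R
Premise 1: t ≤ 13 → t ≤ 14
Premise 2: t ≤ 14 → t ≤ 18
Chain the implications: the middle term (t ≤ 14) links the two.
Conclusion: If t ≤ 13, then t ≤ 18.

If t ≤ 13, then t ≤ 18.


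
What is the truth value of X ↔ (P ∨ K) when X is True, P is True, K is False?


X = True, P = True, K = False
Step 1: P ∨ K = True OR False = True
Step 2: X ↔ (True): true when both sides have same truth value.
Result: True ↔ True = True

True


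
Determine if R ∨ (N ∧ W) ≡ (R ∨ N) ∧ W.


Expression 1: R ∨ (N ∧ W)
Expression 2: (R ∨ N) ∧ W
Truth table (R N W | Expr1 Expr2):
  T T T |   T     T
  T T F |   T     F   ← differ
  T F T |   T     T
  T F F |   T     F   ← differ
  F T T |   T     T
  F T F |   F     F
  F F T |   F     F
  F F F |   F     F
Counterexample: R=T, N=T, W=F gives Expr1 = T but Expr2 = F, so the expressions are NOT logically equivalent.

No


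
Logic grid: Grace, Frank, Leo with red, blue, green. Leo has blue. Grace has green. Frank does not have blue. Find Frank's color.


From clues:
  Leo → blue
  Grace → green
By elimination, Frank gets the remaining.

red


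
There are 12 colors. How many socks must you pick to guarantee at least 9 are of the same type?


Pigeonhole: to guarantee k in one of n categories, need (k-1)×n + 1.
k = 9, n = 12
Minimum = (9-1) × 12 + 1 = 8 × 12 + 1

97


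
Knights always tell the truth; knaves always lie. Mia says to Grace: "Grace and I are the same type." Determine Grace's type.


Mia says: "Grace and I are the same type."
Case 1: Mia is a Knight (truth-teller)
  Statement is true → they ARE the same → Grace is also a Knight
Case 2: Mia is a Knave (liar)
  Statement is false → they are NOT the same → Grace is a Knight
In both cases, Grace is a Knight.

Knight


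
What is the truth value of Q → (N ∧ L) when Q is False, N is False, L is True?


Q = False, N = False, L = True
Step 1: N ∧ L = False AND True = False
Step 2: Q → (False): false only when Q=True and consequent=False.
Result: True

True


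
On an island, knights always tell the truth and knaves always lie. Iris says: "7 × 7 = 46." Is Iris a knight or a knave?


Statement: "7 × 7 = 46."
Actual: 7 × 7 = 49
Claimed: 46
Statement is FALSE → Iris lies → Knave

Knave


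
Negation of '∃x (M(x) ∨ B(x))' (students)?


Original: ∃x (M(x) ∨ B(x))
Rule: ¬∀→∃, ¬∃→∀, negate predicate.
Negation: ∀x (¬M(x) ∧ ¬B(x))

∀x (¬M(x) ∧ ¬B(x))


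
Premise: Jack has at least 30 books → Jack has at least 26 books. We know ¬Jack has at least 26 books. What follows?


Modus tollens: P → Q, ¬Q ⊢ ¬P
P: Jack has at least 30 books
Q: Jack has at least 26 books
We have P → Q and Q is false.
By modus tollens, P must be false.

It is not the case that Jack has at least 30 books


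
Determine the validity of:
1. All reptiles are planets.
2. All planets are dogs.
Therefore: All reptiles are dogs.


Premise 1: All reptiles are planets.
Premise 2: All planets are dogs.
Conclusion: All reptiles are dogs.
Barbara syllogism (AAA-1): All A are B, All B are C → All A are C.
Middle term (planets) distributed in premise 2.

Valid


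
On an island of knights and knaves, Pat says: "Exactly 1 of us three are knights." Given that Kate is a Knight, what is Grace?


Pat claims exactly 1 knights among Pat, Kate, Grace.
Given: Kate is a Knight.

Case 1: Pat is a Knight (tells truth)
  Then exactly 1 of the three are knights.
  Counting Pat, Kate: 2 knight(s) so far. Need -1 more → impossible.
Case 2: Pat is a Knave (lies)
  Then the count is NOT 1.
  If Grace = Knave, count = 1 = 1 → claim would be true, contradicts lie.
  If Grace = Knight, count = 2 ≠ 1 → lie confirmed ✓

Grace is a Knight.

Knight


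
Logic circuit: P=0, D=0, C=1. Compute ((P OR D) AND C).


P OR D = 0|0 = 0
0 AND 1 = 0

0


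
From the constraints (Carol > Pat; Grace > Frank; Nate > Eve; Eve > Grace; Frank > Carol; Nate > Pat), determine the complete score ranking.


Constraints: Carol > Pat; Grace > Frank; Nate > Eve; Eve > Grace; Frank > Carol; Nate > Pat
Method: at each step, the next-highest is the one remaining person who never appears on the smaller side of a constraint between remaining people.
  Step 1: remaining {Carol, Pat, Grace, Frank, Eve, Nate}; on the smaller side: {Carol, Pat, Grace, Frank, Eve} → Nate is next (Nate > Eve; Nate > Pat).
  Step 2: remaining {Carol, Pat, Grace, Frank, Eve}; on the smaller side: {Carol, Pat, Grace, Frank} → Eve is next (Eve > Grace).
  Step 3: remaining {Carol, Pat, Grace, Frank}; on the smaller side: {Carol, Pat, Frank} → Grace is next (Grace > Frank).
  Step 4: remaining {Carol, Pat, Frank}; on the smaller side: {Carol, Pat} → Frank is next (Frank > Carol).
  Step 5: remaining {Carol, Pat}; on the smaller side: {Pat} → Carol is next (Carol > Pat).
  Step 6: only Pat remains → lowest.
Final ranking (highest to lowest):

Nate > Eve > Grace > Frank > Carol > Pat


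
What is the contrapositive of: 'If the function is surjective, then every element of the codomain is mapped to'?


Original: If the function is surjective, then every element of the codomain is mapped to
Contrapositive: If ¬Q, then ¬P
Negate Q: not (every element of the codomain is mapped to)
Negate P: not (the function is surjective)

If not (every element of the codomain is mapped to), then not (the function is surjective).


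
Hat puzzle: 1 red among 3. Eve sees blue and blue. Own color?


Total red = 1, seen red = 0
Own red = 1 - 0 = 1
Eve's hat is red.

red


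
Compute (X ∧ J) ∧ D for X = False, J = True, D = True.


X = False, J = True, D = True
Step 1: X ∧ J = False AND True = False
Step 2: False ∧ D = False AND True = False
AND is true only when ALL operands are true.

False


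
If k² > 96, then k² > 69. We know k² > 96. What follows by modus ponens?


Modus ponens: P → Q, P ⊢ Q
P: k² > 96
Q: k² > 69
We have P → Q and P is true.
By modus ponens, Q must be true.

k² > 69


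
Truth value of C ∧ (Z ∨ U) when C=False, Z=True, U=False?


C = False, Z = True, U = False
Expression: C ∧ (Z ∨ U)
Step 1: Z ∨ U = True OR False = True
Step 2: C ∧ (True) = False AND True = False

False


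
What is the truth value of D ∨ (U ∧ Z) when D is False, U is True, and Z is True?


D = False, U = True, Z = True
Step 1: U ∧ Z = True AND True = True
Step 2: D ∨ True = False OR True = True
AND evaluated first (higher precedence); then OR applied.

True


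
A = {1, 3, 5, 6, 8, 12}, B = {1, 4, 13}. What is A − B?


A = {1, 3, 5, 6, 8, 12}
B = {1, 4, 13}
Operation: difference A − B
In A but not B: 3, 5, 6, 8, 12

{3, 5, 6, 8, 12}


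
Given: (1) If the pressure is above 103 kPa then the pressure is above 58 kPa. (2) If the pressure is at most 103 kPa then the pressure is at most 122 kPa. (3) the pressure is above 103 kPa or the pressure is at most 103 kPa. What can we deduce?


Constructive dilemma: (P → Q) ∧ (R → S), P ∨ R ⊢ Q ∨ S
Premise 1: the pressure is above 103 kPa → the pressure is above 58 kPa
Premise 2: the pressure is at most 103 kPa → the pressure is at most 122 kPa
Premise 3: the pressure is above 103 kPa ∨ the pressure is at most 103 kPa
Case 1: Assuming the pressure is above 103 kPa, then by Premise 1, the pressure is above 58 kPa.
Case 2: Assuming the pressure is at most 103 kPa, then by Premise 2, the pressure is at most 122 kPa.
Since one of the pressure is above 103 kPa or the pressure is at most 103 kPa must hold, we get the pressure is above 58 kPa or the pressure is at most 122 kPa.

The pressure is above 58 kPa or the pressure is at most 122 kPa.


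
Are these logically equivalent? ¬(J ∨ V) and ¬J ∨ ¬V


Expression 1: ¬(J ∨ V)
Expression 2: ¬J ∨ ¬V
Truth table (J V | Expr1 Expr2):
  T T |   F     F
  T F |   F     T   ← differ
  F T |   F     T   ← differ
  F F |   T     T
Counterexample: J=T, V=F gives Expr1 = F but Expr2 = T, so the expressions are NOT logically equivalent.

No


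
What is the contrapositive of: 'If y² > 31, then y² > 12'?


Original: If y² > 31, then y² > 12
Contrapositive: If ¬Q, then ¬P
Negate Q: not (y² > 12)
Negate P: not (y² > 31)

If not (y² > 12), then not (y² > 31).


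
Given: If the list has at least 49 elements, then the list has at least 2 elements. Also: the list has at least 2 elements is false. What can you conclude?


Modus tollens: P → Q, ¬Q ⊢ ¬P
P: the list has at least 49 elements
Q: the list has at least 2 elements
We have P → Q and Q is false.
By modus tollens, P must be false.

It is not the case that the list has at least 49 elements


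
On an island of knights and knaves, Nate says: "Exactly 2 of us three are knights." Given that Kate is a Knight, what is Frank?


Nate claims exactly 2 knights among Nate, Kate, Frank.
Given: Kate is a Knight.

Case 1: Nate is a Knight (tells truth)
  Then exactly 2 of the three are knights.
  Counting Nate, Kate: 2 knight(s) so far. Need 0 more → Frank = Knave.
Case 2: Nate is a Knave (lies)
  Then the count is NOT 2.
  If Frank = Knight, count = 2 = 2 → claim would be true, contradicts lie.
  If Frank = Knave, count = 1 ≠ 2 → lie confirmed ✓

Frank is a Knave.

Knave


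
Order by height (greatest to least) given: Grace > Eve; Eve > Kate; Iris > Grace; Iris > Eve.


Constraints: Grace > Eve; Eve > Kate; Iris > Grace; Iris > Eve
Method: at each step, the next-highest is the one remaining person who never appears on the smaller side of a constraint between remaining people.
  Step 1: remaining {Iris, Eve, Kate, Grace}; on the smaller side: {Eve, Kate, Grace} → Iris is next (Iris > Grace; Iris > Eve).
  Step 2: remaining {Eve, Kate, Grace}; on the smaller side: {Eve, Kate} → Grace is next (Grace > Eve).
  Step 3: remaining {Eve, Kate}; on the smaller side: {Kate} → Eve is next (Eve > Kate).
  Step 4: only Kate remains → lowest.
Final ranking (highest to lowest):

Iris > Grace > Eve > Kate


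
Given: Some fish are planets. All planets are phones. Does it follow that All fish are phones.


Premise 1: Some fish are planets.
Premise 2: All planets are phones.
Conclusion: All fish are phones.
Fallacy: illicit minor. The minor term (fish) is distributed in the conclusion ('All fish ...') but undistributed in its premise ('Some fish are planets' doesn't cover all fish).
Only 'Some fish are phones' follows, not 'All'.

Invalid


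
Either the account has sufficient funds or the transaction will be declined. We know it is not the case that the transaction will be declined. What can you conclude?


Disjunctive syllogism: P ∨ Q, ¬P ⊢ Q
Disjunction: the account has sufficient funds ∨ the transaction will be declined
We know it is not the case that the transaction will be declined.
By disjunctive syllogism, the other disjunct must be true.

The account has sufficient funds


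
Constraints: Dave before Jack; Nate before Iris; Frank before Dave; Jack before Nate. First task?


Constraints: Dave before Jack; Nate before Iris; Frank before Dave; Jack before Nate
The first task can have nothing scheduled before it, so it must never appear on the right of a 'before'.
Tasks appearing after some 'before': Jack, Iris, Dave, Nate.
The only task not in that list is Frank → it is first.

Frank


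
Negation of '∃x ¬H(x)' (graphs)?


Original: ∃x ¬H(x)
Rule: ¬∀→∃, ¬∃→∀, negate predicate.
Negation: ∀x H(x)

∀x H(x)


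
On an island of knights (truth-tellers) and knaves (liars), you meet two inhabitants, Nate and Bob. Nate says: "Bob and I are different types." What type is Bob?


Nate says: "Bob and I are different types."
Case 1: Nate is a Knight (truth-teller)
  Statement is true → they ARE different → Bob is a Knave
Case 2: Nate is a Knave (liar)
  Statement is false → they are NOT different → Bob is a Knave
In both cases, Bob is a Knave.

Knave


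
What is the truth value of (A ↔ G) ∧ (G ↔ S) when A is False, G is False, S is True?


A = False, G = False, S = True
Step 1: A ↔ G is true when A and G have the same value. Result: True
Step 2: G ↔ S is true when G and S have the same value. Result: False
Step 3: True ∧ False = False

False


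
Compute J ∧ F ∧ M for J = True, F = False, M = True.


J = True, F = False, M = True
Step 1: J ∧ F = True AND False = False
Step 2: (False) ∧ M = (False) AND True = False
AND is true only when ALL operands are true.

False


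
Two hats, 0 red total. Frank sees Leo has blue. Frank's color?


Total red = 0, Leo = blue
Red accounted for: 0
Remaining for Frank: 0
Frank's hat is blue.

blue


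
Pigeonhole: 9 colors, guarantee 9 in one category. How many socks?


Pigeonhole: to guarantee k in one of n categories, need (k-1)×n + 1.
k = 9, n = 9
Minimum = (9-1) × 9 + 1 = 8 × 9 + 1

73


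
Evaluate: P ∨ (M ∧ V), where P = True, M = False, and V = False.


P = True, M = False, V = False
Step 1: M ∧ V = False AND False = False
Step 2: P ∨ False = True OR False = True
AND evaluated first (higher precedence); then OR applied.

True


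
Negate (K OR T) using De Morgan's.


De Morgan's law: ¬(P ∨ Q) ≡ ¬P ∧ ¬Q
¬(K ∨ T) = ¬K ∧ ¬T

¬K ∧ ¬T


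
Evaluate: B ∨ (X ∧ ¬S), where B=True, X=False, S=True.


B = True, X = False, S = True
Expression: B ∨ (X ∧ ¬S)
Step 1: ¬S = NOT True = False
Step 2: X ∧ ¬S = False AND False = False
Step 3: B ∨ (False) = True OR False = True

True


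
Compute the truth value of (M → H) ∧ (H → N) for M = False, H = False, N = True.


M = False, H = False, N = True
Step 1: M → H is false only when M=True and H=False. Result: True
Step 2: H → N is false only when H=True and N=False. Result: True
Step 3: True ∧ True = True

True


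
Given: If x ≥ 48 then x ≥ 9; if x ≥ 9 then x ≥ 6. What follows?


Hypothetical syllogism: P → Q, Q → R ⊢ P → R
Premise 1: x ≥ 48 → x ≥ 9
Premise 2: x ≥ 9 → x ≥ 6
Chain the implications: the middle term (x ≥ 9) links the two.
Conclusion: If x ≥ 48, then x ≥ 6.

If x ≥ 48, then x ≥ 6.


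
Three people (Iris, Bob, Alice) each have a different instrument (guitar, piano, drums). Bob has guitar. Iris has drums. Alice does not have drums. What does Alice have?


From clues:
  Bob → guitar
  Iris → drums
By elimination, Alice gets the remaining.

piano


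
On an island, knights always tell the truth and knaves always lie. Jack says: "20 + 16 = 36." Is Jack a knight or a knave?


Statement: "20 + 16 = 36."
Actual: 20 + 16 = 36
Claimed: 36
Statement is TRUE → Jack tells the truth → Knight

Knight


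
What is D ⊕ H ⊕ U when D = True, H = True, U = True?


D = True, H = True, U = True
Step 1: D ⊕ H = True XOR True = False
Step 2: False ⊕ U = False XOR True = True
XOR is true when an odd number of operands are true.

True


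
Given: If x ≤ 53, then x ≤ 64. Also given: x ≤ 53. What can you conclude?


Modus ponens: P → Q, P ⊢ Q
P: x ≤ 53
Q: x ≤ 64
We have P → Q and P is true.
By modus ponens, Q must be true.

x ≤ 64


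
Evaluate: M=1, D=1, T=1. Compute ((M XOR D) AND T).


M XOR D = 1^1 = 0
0 AND 1 = 0

0


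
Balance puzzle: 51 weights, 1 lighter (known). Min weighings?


Each weighing has 3 outcomes (left heavy / balance / right heavy), so k weighings distinguish at most 3^k cases; splitting into three near-equal groups achieves this.
Need 3^k ≥ 51: 3^3 = 27 < 51 ≤ 3^4 = 81
k = ⌈log₃(51)⌉ = 4

4


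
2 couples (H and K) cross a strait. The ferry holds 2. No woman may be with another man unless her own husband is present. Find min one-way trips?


Label couples H and K.
1. WH+WK → (far: WH,WK; near: HH,HK)
2. WH ←   (far: WK; near: HH,HK,WH)
3. HH+HK → (far: HH,HK,WK; near: WH)
4. HH ←   (far: HK,WK; near: HH,WH)  — HH returns, since WH is alone on near bank
5. HH+WH → (far: all four; near: empty)
Every state respects the constraint.
Minimum trips = 5

5


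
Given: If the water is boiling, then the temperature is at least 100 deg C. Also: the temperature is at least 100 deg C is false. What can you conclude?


Modus tollens: P → Q, ¬Q ⊢ ¬P
P: the water is boiling
Q: the temperature is at least 100 deg C
We have P → Q and Q is false.
By modus tollens, P must be false.

It is not the case that the water is boiling
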